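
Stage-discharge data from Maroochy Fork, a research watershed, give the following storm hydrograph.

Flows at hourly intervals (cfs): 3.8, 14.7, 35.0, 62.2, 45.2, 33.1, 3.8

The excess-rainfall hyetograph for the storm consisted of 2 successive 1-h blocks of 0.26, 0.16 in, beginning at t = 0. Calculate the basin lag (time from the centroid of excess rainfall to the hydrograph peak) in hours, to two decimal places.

Centroid of excess rainfall: t_c = Σ P_i·t̄_i / ΣP_i = 0.8810 h (block centres at 0.5, 1.5 h).
Hydrograph peak occurs at t = 3 h, so basin lag t_L = 3 − 0.8810 = 2.12 h.

t_L ≈ 2.12 h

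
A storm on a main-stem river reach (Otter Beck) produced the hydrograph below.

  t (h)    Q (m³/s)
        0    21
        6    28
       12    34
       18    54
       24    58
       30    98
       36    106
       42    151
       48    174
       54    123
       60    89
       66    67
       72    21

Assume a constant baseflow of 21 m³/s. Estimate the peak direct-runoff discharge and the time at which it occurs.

Subtracting baseflow gives direct-runoff ordinates: 0.0, 7.0, 13.0, 33.0, 37.0, 77.0, 85.0, 130.0, 153.0, 102.0, 68.0, 46.0, 0.0 m³/s.
The maximum is 153.0 m³/s, occurring at the reading for t = 48 h.

Q_p = 153.0 m³/s at t = 48 h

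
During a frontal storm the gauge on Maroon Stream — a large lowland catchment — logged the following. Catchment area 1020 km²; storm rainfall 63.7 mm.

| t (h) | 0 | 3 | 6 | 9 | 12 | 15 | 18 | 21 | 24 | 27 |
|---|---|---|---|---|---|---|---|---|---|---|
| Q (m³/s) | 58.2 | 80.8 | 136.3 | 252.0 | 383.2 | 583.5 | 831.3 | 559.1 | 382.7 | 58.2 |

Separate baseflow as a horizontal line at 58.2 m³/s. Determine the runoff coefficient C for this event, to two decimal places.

C ≈ 0.46

ΣQ_DR = 2743 m³/s; V = ΣQ_DR·Δt = 2.963 × 10^7 m³.
Runoff depth d = V / A = 29.05 mm.
C = d / P = 29.05 / 63.7 = 0.46.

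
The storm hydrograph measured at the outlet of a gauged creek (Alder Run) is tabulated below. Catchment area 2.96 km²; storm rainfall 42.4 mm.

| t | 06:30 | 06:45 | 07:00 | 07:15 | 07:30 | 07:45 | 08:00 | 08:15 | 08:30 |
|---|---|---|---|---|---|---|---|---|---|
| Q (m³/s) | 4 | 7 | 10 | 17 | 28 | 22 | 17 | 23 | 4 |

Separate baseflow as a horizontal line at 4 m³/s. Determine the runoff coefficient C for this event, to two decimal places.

C ≈ 0.69

ΣQ_DR = 96.00 m³/s; V = ΣQ_DR·Δt = 86400 m³.
Runoff depth d = V / A = 29.19 mm.
C = d / P = 29.19 / 42.4 = 0.69.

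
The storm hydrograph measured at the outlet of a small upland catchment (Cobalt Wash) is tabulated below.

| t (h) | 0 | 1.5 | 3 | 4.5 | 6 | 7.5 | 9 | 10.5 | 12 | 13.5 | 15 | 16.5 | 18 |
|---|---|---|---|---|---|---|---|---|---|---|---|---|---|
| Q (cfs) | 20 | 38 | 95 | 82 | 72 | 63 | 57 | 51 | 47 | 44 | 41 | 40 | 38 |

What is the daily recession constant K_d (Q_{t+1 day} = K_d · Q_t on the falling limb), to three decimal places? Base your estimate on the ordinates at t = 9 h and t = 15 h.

Between t = 9 h and t = 15 h the flow falls from 57 to 41 cfs over 4×1.5 h = 6 h.
Per-interval ratio K = (41/57)^(1/4) = 0.9209; K_d = K^(24/1.5) = 0.268.

K_d ≈ 0.268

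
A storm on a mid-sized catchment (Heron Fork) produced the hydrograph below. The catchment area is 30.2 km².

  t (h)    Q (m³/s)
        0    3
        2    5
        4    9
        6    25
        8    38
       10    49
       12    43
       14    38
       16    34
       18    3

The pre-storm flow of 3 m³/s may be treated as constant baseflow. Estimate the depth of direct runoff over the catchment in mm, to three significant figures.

d ≈ 51.7 mm

Direct runoff: 0.0, 2.0, 6.0, 22.0, 35.0, 46.0, 40.0, 35.0, 31.0, 0.0 m³/s; ΣQ_DR = 217.0 m³/s.
V = ΣQ_DR · Δt = 217.0 × 7200 s = 1.562 × 10^6 m³.
Over A = 30.2 km², depth = V / A = 51.7 mm.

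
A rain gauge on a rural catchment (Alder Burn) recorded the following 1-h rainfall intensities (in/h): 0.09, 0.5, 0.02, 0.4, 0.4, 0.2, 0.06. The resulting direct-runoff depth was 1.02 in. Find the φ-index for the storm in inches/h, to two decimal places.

Only the 4 blocks with intensity above φ contribute runoff: 0.5, 0.4, 0.4, 0.2 in/h.
Σ(I−φ)·Δt = d  ⇒  (0.5+0.4+0.4+0.2 − 4φ)·1 = 1.02
φ = (1.500 − 1.02/1) / 4 = 0.12 in/h.

φ ≈ 0.12 in/h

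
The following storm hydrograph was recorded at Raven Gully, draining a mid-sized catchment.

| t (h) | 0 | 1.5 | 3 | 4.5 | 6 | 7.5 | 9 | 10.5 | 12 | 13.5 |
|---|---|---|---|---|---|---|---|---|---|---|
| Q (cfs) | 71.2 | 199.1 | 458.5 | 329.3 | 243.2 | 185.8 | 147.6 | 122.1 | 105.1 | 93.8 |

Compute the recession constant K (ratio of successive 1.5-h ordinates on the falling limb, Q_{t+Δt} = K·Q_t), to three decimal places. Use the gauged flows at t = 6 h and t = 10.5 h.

Using the recession-limb readings at t = 6 h and t = 10.5 h: Q falls from 243.2 to 122.1 cfs over 3 intervals.
K = (Q₂/Q₁)^(1/3) = (122.1/243.2)^(1/3) = 0.795.

K ≈ 0.795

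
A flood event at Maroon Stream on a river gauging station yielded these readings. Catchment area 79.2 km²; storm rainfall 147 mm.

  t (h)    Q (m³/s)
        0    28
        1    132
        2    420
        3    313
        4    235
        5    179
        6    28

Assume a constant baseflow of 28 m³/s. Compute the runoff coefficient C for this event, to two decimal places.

ΣQ_DR = 1139 m³/s; V = ΣQ_DR·Δt = 4.100 × 10^6 m³.
Runoff depth d = V / A = 51.77 mm.
C = d / P = 51.77 / 147 = 0.35.

C ≈ 0.35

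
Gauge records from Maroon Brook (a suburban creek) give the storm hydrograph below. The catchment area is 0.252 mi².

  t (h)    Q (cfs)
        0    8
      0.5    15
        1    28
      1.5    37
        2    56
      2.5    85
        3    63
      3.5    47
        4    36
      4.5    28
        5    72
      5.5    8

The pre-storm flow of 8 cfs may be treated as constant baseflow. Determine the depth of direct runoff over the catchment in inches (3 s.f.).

Direct runoff: 0.0, 7.0, 20.0, 29.0, 48.0, 77.0, 55.0, 39.0, 28.0, 20.0, 64.0, 0.0 cfs; ΣQ_DR = 387.0 cfs.
V = ΣQ_DR · Δt = 387.0 × 1800 s = 6.966 × 10^5 ft³.
Over A = 0.252 mi², depth = V / A = 1.19 in.

d ≈ 1.19 in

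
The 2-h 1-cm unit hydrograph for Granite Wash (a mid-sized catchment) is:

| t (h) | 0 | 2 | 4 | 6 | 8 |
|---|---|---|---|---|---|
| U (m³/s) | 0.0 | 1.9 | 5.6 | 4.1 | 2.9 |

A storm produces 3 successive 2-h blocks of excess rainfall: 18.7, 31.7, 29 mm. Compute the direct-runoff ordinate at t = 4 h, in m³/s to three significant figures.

By discrete convolution, Q_j = Σ (P_i / 10 mm) · U_{j−i}.
At t = 4 h (j=2): Q = (18.7/10)·5.6 + (31.7/10)·1.9 + (29/10)·0.0 = 16.5 m³/s.

Q ≈ 16.5 m³/s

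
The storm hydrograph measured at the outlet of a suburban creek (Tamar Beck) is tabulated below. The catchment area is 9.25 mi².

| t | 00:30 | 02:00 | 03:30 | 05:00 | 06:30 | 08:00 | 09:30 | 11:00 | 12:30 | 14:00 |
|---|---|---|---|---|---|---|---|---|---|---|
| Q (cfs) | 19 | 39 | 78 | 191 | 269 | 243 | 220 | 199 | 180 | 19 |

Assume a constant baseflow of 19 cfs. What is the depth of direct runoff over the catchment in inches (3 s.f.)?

Direct runoff: 0.0, 20.0, 59.0, 172.0, 250.0, 224.0, 201.0, 180.0, 161.0, 0.0 cfs; ΣQ_DR = 1267 cfs.
V = ΣQ_DR · Δt = 1267 × 5400 s = 6.842 × 10^6 ft³.
Over A = 9.25 mi², depth = V / A = 0.318 in.

d ≈ 0.318 in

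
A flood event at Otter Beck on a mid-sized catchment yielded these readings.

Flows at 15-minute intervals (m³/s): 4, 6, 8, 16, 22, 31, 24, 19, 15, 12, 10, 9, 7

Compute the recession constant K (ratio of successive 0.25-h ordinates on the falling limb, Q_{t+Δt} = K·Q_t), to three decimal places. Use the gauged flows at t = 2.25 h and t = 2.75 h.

K ≈ 0.866

Using the recession-limb readings at t = 2.25 h and t = 2.75 h: Q falls from 12 to 9 m³/s over 2 intervals.
K = (Q₂/Q₁)^(1/2) = (9/12)^(1/2) = 0.866.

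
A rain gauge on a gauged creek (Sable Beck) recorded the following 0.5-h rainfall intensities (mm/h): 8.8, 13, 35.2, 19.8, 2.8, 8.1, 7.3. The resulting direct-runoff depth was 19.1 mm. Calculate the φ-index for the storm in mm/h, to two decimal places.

Only the 3 blocks with intensity above φ contribute runoff: 13, 35.2, 19.8 mm/h.
Σ(I−φ)·Δt = d  ⇒  (13+35.2+19.8 − 3φ)·0.5 = 19.1
φ = (68.00 − 19.1/0.5) / 3 = 9.93 mm/h.

φ ≈ 9.93 mm/h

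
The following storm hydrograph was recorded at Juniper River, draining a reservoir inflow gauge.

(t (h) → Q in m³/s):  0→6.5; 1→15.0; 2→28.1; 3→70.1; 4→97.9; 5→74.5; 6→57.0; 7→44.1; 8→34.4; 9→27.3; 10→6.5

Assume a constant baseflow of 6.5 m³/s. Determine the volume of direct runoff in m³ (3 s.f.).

V ≈ 1.40 × 10^6 m³

Direct-runoff ordinates (Q − Q_b): 0.0, 8.5, 21.6, 63.6, 91.4, 68.0, 50.5, 37.6, 27.9, 20.8, 0.0 m³/s.
ΣQ_DR = 389.9 m³/s.
With Δt = 1 h = 3600 s, V = ΣQ_DR · Δt = 389.9 × 3600 = 1.40 × 10^6 m³.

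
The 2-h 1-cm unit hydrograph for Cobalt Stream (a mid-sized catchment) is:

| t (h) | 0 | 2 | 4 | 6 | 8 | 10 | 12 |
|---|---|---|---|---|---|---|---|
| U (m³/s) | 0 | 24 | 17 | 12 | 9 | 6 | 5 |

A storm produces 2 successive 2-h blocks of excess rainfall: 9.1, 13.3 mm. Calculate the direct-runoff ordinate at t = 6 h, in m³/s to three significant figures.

Q ≈ 33.5 m³/s

By discrete convolution, Q_j = Σ (P_i / 10 mm) · U_{j−i}.
At t = 6 h (j=3): Q = (9.1/10)·12 + (13.3/10)·17 = 33.5 m³/s.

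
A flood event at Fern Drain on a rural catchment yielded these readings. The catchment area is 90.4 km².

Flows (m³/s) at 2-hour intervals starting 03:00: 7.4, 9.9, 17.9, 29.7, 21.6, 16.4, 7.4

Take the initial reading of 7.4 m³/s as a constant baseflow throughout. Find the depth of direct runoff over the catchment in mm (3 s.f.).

Direct runoff: 0.0, 2.5, 10.5, 22.3, 14.2, 9.0, 0.0 m³/s; ΣQ_DR = 58.50 m³/s.
V = ΣQ_DR · Δt = 58.50 × 7200 s = 4.212 × 10^5 m³.
Over A = 90.4 km², depth = V / A = 4.66 mm.

d ≈ 4.66 mm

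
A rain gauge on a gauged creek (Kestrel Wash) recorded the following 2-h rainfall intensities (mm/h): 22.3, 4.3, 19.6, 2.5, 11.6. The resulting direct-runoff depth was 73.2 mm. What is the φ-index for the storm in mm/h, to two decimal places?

φ ≈ 5.63 mm/h

Only the 3 blocks with intensity above φ contribute runoff: 22.3, 19.6, 11.6 mm/h.
Σ(I−φ)·Δt = d  ⇒  (22.3+19.6+11.6 − 3φ)·2 = 73.2
φ = (53.50 − 73.2/2) / 3 = 5.63 mm/h.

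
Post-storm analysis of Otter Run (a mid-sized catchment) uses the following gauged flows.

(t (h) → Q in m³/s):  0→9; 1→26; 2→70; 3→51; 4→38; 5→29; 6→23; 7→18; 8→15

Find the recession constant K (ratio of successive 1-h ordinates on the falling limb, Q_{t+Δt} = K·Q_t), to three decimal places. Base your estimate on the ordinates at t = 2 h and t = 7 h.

K ≈ 0.762

Using the recession-limb readings at t = 2 h and t = 7 h: Q falls from 70 to 18 m³/s over 5 intervals.
K = (Q₂/Q₁)^(1/5) = (18/70)^(1/5) = 0.762.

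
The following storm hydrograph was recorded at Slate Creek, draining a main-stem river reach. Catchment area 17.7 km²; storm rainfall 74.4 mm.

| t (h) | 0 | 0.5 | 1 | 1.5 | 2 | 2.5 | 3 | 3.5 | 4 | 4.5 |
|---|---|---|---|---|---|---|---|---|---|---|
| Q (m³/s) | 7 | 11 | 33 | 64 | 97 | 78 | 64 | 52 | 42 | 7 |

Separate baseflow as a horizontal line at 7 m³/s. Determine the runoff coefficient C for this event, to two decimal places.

C ≈ 0.53

ΣQ_DR = 385.0 m³/s; V = ΣQ_DR·Δt = 6.930 × 10^5 m³.
Runoff depth d = V / A = 39.15 mm.
C = d / P = 39.15 / 74.4 = 0.53.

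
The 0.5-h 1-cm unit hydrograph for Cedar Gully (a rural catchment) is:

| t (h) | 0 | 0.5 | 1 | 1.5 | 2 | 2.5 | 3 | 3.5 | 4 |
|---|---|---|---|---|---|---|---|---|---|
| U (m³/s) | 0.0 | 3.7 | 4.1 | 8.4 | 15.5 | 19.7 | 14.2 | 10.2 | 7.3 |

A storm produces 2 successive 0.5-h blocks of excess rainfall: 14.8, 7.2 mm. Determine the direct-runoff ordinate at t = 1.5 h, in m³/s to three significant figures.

By discrete convolution, Q_j = Σ (P_i / 10 mm) · U_{j−i}.
At t = 1.5 h (j=3): Q = (14.8/10)·8.4 + (7.2/10)·4.1 = 15.4 m³/s.

Q ≈ 15.4 m³/s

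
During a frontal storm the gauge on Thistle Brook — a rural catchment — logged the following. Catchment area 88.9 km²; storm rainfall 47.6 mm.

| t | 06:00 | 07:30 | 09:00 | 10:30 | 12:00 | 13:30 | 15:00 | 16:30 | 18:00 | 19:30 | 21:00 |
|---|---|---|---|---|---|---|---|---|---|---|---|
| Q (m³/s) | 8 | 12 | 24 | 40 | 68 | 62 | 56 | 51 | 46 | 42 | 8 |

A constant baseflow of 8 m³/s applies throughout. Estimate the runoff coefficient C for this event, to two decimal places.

ΣQ_DR = 329.0 m³/s; V = ΣQ_DR·Δt = 1.777 × 10^6 m³.
Runoff depth d = V / A = 19.98 mm.
C = d / P = 19.98 / 47.6 = 0.42.

C ≈ 0.42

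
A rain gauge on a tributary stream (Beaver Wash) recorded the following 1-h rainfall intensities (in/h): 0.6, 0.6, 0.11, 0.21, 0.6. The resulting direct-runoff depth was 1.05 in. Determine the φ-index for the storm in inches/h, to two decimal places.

Only the 3 blocks with intensity above φ contribute runoff: 0.6, 0.6, 0.6 in/h.
Σ(I−φ)·Δt = d  ⇒  (0.6+0.6+0.6 − 3φ)·1 = 1.05
φ = (1.800 − 1.05/1) / 3 = 0.25 in/h.

φ ≈ 0.25 in/h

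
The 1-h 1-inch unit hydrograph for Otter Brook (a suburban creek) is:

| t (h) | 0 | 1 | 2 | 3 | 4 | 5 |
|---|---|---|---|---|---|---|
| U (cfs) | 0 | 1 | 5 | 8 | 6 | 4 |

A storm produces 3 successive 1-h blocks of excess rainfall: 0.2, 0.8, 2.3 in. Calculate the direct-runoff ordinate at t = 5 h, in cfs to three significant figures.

Q ≈ 24.0 cfs

By discrete convolution, Q_j = Σ (P_i / 1 in) · U_{j−i}.
At t = 5 h (j=5): Q = (0.2/1)·4 + (0.8/1)·6 + (2.3/1)·8 = 24.0 cfs.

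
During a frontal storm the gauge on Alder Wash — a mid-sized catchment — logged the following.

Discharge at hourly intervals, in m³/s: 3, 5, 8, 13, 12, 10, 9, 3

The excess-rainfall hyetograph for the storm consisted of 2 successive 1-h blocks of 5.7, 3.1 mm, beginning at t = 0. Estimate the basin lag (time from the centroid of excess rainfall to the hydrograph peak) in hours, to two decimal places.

Centroid of excess rainfall: t_c = Σ P_i·t̄_i / ΣP_i = 0.8523 h (block centres at 0.5, 1.5 h).
Hydrograph peak occurs at t = 3 h, so basin lag t_L = 3 − 0.8523 = 2.15 h.

t_L ≈ 2.15 h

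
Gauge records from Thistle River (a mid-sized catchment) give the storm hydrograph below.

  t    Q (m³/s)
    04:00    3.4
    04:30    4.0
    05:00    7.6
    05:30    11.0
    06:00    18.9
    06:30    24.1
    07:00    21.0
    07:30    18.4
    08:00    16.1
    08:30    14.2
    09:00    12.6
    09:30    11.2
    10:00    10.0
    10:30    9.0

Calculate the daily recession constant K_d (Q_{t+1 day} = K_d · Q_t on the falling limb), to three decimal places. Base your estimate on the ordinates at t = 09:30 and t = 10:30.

Between t = 09:30 and t = 10:30 the flow falls from 11.2 to 9.0 m³/s over 2×0.5 h = 1 h.
Per-interval ratio K = (9.0/11.2)^(1/2) = 0.8964; K_d = K^(24/0.5) = 0.005.

K_d ≈ 0.005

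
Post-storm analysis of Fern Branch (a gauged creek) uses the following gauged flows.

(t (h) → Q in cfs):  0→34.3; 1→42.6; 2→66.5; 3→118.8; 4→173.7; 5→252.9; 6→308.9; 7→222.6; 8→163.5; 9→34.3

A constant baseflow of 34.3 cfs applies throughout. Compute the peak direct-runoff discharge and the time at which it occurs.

Q_p = 274.6 cfs at t = 6 h

Subtracting baseflow gives direct-runoff ordinates: 0.0, 8.3, 32.2, 84.5, 139.4, 218.6, 274.6, 188.3, 129.2, 0.0 cfs.
The maximum is 274.6 cfs, occurring at the reading for t = 6 h.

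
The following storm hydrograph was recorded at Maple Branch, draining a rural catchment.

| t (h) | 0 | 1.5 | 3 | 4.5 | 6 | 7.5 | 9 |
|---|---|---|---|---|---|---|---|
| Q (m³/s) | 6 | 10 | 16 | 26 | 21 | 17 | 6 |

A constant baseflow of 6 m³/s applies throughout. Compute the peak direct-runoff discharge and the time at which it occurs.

Q_p = 20.0 m³/s at t = 4.5 h

Subtracting baseflow gives direct-runoff ordinates: 0.0, 4.0, 10.0, 20.0, 15.0, 11.0, 0.0 m³/s.
The maximum is 20.0 m³/s, occurring at the reading for t = 4.5 h.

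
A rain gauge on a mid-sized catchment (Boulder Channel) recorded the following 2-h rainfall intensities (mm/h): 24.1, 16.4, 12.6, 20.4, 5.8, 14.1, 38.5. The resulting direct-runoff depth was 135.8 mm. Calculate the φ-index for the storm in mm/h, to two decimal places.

Only the 6 blocks with intensity above φ contribute runoff: 24.1, 16.4, 12.6, 20.4, 14.1, 38.5 mm/h.
Σ(I−φ)·Δt = d  ⇒  (24.1+16.4+12.6+20.4+14.1+38.5 − 6φ)·2 = 135.8
φ = (126.1 − 135.8/2) / 6 = 9.70 mm/h.

φ ≈ 9.70 mm/h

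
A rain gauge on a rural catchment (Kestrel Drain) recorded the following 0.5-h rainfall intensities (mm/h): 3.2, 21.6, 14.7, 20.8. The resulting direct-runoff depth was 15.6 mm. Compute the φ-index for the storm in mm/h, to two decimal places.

Only the 3 blocks with intensity above φ contribute runoff: 21.6, 14.7, 20.8 mm/h.
Σ(I−φ)·Δt = d  ⇒  (21.6+14.7+20.8 − 3φ)·0.5 = 15.6
φ = (57.10 − 15.6/0.5) / 3 = 8.63 mm/h.

φ ≈ 8.63 mm/h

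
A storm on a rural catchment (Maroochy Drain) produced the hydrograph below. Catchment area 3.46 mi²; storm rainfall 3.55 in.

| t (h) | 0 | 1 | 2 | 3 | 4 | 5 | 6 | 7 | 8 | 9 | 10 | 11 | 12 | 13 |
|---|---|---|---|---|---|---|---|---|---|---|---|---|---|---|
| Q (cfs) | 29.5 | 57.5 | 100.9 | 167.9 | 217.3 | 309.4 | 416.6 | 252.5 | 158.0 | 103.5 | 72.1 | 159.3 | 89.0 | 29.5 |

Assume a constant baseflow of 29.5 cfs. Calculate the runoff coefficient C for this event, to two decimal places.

ΣQ_DR = 1750 cfs; V = ΣQ_DR·Δt = 6.300 × 10^6 ft³.
Runoff depth d = V / A = 0.7837 in.
C = d / P = 0.7837 / 3.55 = 0.22.

C ≈ 0.22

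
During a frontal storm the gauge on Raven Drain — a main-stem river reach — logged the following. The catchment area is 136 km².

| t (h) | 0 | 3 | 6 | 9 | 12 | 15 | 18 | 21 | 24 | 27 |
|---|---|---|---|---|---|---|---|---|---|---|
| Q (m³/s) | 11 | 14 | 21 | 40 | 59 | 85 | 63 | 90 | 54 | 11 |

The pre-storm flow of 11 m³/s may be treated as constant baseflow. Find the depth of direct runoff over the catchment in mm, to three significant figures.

d ≈ 26.8 mm

Direct runoff: 0.0, 3.0, 10.0, 29.0, 48.0, 74.0, 52.0, 79.0, 43.0, 0.0 m³/s; ΣQ_DR = 338.0 m³/s.
V = ΣQ_DR · Δt = 338.0 × 10800 s = 3.650 × 10^6 m³.
Over A = 136 km², depth = V / A = 26.8 mm.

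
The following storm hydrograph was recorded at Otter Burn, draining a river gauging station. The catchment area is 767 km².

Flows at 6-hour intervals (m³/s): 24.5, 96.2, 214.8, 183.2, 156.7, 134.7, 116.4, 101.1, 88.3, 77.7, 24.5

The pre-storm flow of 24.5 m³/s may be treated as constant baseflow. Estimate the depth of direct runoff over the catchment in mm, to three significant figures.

d ≈ 26.7 mm

Direct runoff: 0.0, 71.7, 190.3, 158.7, 132.2, 110.2, 91.9, 76.6, 63.8, 53.2, 0.0 m³/s; ΣQ_DR = 948.6 m³/s.
V = ΣQ_DR · Δt = 948.6 × 21600 s = 2.049 × 10^7 m³.
Over A = 767 km², depth = V / A = 26.7 mm.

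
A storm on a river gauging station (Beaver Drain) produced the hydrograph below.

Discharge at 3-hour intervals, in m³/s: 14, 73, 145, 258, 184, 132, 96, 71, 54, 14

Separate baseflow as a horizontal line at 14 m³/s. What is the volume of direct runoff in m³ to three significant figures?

Direct-runoff ordinates (Q − Q_b): 0.0, 59.0, 131.0, 244.0, 170.0, 118.0, 82.0, 57.0, 40.0, 0.0 m³/s.
ΣQ_DR = 901.0 m³/s.
With Δt = 3 h = 10800 s, V = ΣQ_DR · Δt = 901.0 × 10800 = 9.73 × 10^6 m³.

V ≈ 9.73 × 10^6 m³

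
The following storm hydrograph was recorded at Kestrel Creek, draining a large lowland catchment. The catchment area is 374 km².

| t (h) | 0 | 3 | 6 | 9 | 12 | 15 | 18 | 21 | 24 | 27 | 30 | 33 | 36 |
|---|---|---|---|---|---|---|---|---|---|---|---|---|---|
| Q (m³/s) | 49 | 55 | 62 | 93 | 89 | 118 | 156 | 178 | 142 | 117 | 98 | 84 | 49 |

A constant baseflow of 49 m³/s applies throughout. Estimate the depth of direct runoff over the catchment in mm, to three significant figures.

d ≈ 18.9 mm

Direct runoff: 0.0, 6.0, 13.0, 44.0, 40.0, 69.0, 107.0, 129.0, 93.0, 68.0, 49.0, 35.0, 0.0 m³/s; ΣQ_DR = 653.0 m³/s.
V = ΣQ_DR · Δt = 653.0 × 10800 s = 7.052 × 10^6 m³.
Over A = 374 km², depth = V / A = 18.9 mm.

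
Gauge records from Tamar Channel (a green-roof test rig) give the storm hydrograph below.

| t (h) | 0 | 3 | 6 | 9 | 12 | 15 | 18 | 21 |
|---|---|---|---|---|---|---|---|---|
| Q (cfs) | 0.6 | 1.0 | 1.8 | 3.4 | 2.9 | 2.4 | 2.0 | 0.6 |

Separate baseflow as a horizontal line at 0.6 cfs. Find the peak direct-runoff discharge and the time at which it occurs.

Subtracting baseflow gives direct-runoff ordinates: 0.0, 0.4, 1.2, 2.8, 2.3, 1.8, 1.4, 0.0 cfs.
The maximum is 2.8 cfs, occurring at the reading for t = 9 h.

Q_p = 2.8 cfs at t = 9 h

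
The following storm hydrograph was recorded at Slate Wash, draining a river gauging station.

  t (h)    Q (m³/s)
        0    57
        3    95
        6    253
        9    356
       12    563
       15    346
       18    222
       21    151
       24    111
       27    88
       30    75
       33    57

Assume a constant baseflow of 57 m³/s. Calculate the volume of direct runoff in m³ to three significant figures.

Direct-runoff ordinates (Q − Q_b): 0.0, 38.0, 196.0, 299.0, 506.0, 289.0, 165.0, 94.0, 54.0, 31.0, 18.0, 0.0 m³/s.
ΣQ_DR = 1690 m³/s.
With Δt = 3 h = 10800 s, V = ΣQ_DR · Δt = 1690 × 10800 = 1.83 × 10^7 m³.

V ≈ 1.83 × 10^7 m³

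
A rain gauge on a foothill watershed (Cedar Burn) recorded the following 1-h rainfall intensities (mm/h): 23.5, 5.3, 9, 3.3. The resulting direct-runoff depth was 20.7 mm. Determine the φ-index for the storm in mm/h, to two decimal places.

Only the 2 blocks with intensity above φ contribute runoff: 23.5, 9 mm/h.
Σ(I−φ)·Δt = d  ⇒  (23.5+9 − 2φ)·1 = 20.7
φ = (32.50 − 20.7/1) / 2 = 5.90 mm/h.

φ ≈ 5.90 mm/h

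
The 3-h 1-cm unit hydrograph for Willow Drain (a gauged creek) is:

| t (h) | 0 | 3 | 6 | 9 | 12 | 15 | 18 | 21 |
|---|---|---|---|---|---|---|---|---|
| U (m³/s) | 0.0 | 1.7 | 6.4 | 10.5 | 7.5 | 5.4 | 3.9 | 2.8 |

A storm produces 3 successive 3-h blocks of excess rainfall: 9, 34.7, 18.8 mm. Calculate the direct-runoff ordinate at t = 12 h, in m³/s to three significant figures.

By discrete convolution, Q_j = Σ (P_i / 10 mm) · U_{j−i}.
At t = 12 h (j=4): Q = (9/10)·7.5 + (34.7/10)·10.5 + (18.8/10)·6.4 = 55.2 m³/s.

Q ≈ 55.2 m³/s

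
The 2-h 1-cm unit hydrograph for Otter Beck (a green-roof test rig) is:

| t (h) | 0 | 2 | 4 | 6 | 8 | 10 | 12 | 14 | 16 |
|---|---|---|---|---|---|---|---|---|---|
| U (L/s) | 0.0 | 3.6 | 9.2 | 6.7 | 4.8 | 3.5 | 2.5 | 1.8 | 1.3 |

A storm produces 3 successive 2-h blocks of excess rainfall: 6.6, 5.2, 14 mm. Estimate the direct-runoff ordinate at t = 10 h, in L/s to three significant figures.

By discrete convolution, Q_j = Σ (P_i / 10 mm) · U_{j−i}.
At t = 10 h (j=5): Q = (6.6/10)·3.5 + (5.2/10)·4.8 + (14/10)·6.7 = 14.2 L/s.

Q ≈ 14.2 L/s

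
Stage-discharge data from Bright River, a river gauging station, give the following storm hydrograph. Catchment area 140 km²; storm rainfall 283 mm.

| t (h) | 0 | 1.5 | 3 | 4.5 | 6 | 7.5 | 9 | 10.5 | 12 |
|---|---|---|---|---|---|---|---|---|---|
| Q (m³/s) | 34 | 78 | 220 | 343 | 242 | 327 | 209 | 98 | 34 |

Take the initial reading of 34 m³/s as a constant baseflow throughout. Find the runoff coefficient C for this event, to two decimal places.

C ≈ 0.17

ΣQ_DR = 1279 m³/s; V = ΣQ_DR·Δt = 6.907 × 10^6 m³.
Runoff depth d = V / A = 49.33 mm.
C = d / P = 49.33 / 283 = 0.17.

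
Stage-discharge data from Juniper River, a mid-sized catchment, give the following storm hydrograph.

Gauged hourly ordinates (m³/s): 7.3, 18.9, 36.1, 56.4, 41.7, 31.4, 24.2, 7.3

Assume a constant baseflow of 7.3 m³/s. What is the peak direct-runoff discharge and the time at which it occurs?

Subtracting baseflow gives direct-runoff ordinates: 0.0, 11.6, 28.8, 49.1, 34.4, 24.1, 16.9, 0.0 m³/s.
The maximum is 49.1 m³/s, occurring at the reading for t = 3 h.

Q_p = 49.1 m³/s at t = 3 h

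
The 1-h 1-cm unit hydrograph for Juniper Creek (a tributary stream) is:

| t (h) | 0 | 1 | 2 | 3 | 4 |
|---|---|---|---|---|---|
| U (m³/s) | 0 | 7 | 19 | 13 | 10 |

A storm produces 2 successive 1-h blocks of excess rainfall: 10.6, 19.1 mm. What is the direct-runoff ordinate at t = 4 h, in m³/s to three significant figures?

Q ≈ 35.4 m³/s

By discrete convolution, Q_j = Σ (P_i / 10 mm) · U_{j−i}.
At t = 4 h (j=4): Q = (10.6/10)·10 + (19.1/10)·13 = 35.4 m³/s.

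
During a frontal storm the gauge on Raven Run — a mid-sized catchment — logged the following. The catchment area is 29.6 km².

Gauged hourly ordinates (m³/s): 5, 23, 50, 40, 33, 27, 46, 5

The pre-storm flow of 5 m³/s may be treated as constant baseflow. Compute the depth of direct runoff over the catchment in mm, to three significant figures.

d ≈ 23.0 mm

Direct runoff: 0.0, 18.0, 45.0, 35.0, 28.0, 22.0, 41.0, 0.0 m³/s; ΣQ_DR = 189.0 m³/s.
V = ΣQ_DR · Δt = 189.0 × 3600 s = 6.804 × 10^5 m³.
Over A = 29.6 km², depth = V / A = 23.0 mm.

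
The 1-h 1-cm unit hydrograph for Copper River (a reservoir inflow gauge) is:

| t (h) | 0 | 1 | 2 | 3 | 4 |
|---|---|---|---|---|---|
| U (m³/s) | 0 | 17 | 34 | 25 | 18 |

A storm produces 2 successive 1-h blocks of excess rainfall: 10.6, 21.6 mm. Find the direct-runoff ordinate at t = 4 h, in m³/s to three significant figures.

By discrete convolution, Q_j = Σ (P_i / 10 mm) · U_{j−i}.
At t = 4 h (j=4): Q = (10.6/10)·18 + (21.6/10)·25 = 73.1 m³/s.

Q ≈ 73.1 m³/s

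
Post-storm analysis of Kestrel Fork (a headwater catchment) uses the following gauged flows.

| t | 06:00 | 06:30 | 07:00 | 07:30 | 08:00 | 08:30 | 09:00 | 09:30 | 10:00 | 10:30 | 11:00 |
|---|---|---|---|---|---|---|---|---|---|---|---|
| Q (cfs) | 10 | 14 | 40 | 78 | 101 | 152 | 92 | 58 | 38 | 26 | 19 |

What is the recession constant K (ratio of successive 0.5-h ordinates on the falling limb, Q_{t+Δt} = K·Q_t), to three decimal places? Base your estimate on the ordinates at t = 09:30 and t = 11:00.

K ≈ 0.689

Using the recession-limb readings at t = 09:30 and t = 11:00: Q falls from 58 to 19 cfs over 3 intervals.
K = (Q₂/Q₁)^(1/3) = (19/58)^(1/3) = 0.689.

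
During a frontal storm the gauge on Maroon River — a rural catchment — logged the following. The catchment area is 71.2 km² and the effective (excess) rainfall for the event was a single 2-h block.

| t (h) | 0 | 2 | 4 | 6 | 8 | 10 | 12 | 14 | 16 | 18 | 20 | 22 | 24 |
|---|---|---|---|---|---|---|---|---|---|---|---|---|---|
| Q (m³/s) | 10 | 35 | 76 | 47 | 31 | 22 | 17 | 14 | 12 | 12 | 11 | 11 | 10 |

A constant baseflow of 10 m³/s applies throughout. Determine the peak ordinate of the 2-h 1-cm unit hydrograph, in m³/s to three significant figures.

Direct runoff: 0.0, 25.0, 66.0, 37.0, 21.0, 12.0, 7.0, 4.0, 2.0, 2.0, 1.0, 1.0, 0.0 m³/s; ΣQ_DR = 178.0 m³/s, peak = 66.0 m³/s.
Runoff depth d = ΣQ_DR·Δt / A = 178.0 × 7200 / (71.2 km²) = 18.00 mm.
The 1-cm UH is the DRH scaled by (10 mm)/d, so U_p = 66.0 × 10/18.00 = 36.7 m³/s.

U_p ≈ 36.7 m³/s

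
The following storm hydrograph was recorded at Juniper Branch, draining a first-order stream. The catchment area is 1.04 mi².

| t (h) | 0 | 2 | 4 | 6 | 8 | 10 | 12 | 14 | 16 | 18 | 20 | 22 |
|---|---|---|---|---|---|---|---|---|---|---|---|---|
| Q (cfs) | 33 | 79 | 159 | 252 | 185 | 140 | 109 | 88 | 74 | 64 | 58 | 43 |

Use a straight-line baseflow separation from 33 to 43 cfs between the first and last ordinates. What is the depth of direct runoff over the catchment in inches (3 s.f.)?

d ≈ 2.47 in

Direct runoff: 0.00, 45.09, 124.18, 216.27, 148.36, 102.45, 70.55, 48.64, 33.73, 22.82, 15.91, 0.00 cfs; ΣQ_DR = 828.0 cfs.
V = ΣQ_DR · Δt = 828.0 × 7200 s = 5.962 × 10^6 ft³.
Over A = 1.04 mi², depth = V / A = 2.47 in.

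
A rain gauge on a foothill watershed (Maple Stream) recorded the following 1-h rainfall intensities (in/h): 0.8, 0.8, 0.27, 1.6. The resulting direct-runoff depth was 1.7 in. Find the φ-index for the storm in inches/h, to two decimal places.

Only the 3 blocks with intensity above φ contribute runoff: 0.8, 0.8, 1.6 in/h.
Σ(I−φ)·Δt = d  ⇒  (0.8+0.8+1.6 − 3φ)·1 = 1.7
φ = (3.200 − 1.7/1) / 3 = 0.50 in/h.

φ ≈ 0.50 in/h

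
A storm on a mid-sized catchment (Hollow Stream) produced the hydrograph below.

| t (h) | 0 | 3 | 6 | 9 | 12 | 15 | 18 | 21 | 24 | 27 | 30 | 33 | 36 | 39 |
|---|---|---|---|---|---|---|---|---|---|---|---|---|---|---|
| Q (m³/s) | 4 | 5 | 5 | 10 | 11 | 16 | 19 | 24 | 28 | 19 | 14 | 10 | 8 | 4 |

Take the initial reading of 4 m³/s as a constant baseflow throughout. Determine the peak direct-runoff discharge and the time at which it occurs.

Q_p = 24.0 m³/s at t = 24 h

Subtracting baseflow gives direct-runoff ordinates: 0.0, 1.0, 1.0, 6.0, 7.0, 12.0, 15.0, 20.0, 24.0, 15.0, 10.0, 6.0, 4.0, 0.0 m³/s.
The maximum is 24.0 m³/s, occurring at the reading for t = 24 h.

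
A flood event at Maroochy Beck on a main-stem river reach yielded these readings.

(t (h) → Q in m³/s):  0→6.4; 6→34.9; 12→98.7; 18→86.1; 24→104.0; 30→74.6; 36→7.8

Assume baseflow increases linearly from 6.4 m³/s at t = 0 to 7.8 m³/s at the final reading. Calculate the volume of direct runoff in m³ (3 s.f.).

V ≈ 7.84 × 10^6 m³

Direct-runoff ordinates (Q − Q_b): 0.00, 28.27, 91.83, 79.00, 96.67, 67.03, 0.00 m³/s.
ΣQ_DR = 362.8 m³/s.
With Δt = 6 h = 21600 s, V = ΣQ_DR · Δt = 362.8 × 21600 = 7.84 × 10^6 m³.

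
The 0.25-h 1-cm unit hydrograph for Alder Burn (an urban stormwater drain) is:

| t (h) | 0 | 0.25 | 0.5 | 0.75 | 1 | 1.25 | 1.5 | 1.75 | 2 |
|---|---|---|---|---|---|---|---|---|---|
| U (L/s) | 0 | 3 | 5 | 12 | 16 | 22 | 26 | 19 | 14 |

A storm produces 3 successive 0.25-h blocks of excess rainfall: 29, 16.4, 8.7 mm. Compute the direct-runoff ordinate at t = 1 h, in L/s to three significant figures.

By discrete convolution, Q_j = Σ (P_i / 10 mm) · U_{j−i}.
At t = 1 h (j=4): Q = (29/10)·16 + (16.4/10)·12 + (8.7/10)·5 = 70.4 L/s.

Q ≈ 70.4 L/s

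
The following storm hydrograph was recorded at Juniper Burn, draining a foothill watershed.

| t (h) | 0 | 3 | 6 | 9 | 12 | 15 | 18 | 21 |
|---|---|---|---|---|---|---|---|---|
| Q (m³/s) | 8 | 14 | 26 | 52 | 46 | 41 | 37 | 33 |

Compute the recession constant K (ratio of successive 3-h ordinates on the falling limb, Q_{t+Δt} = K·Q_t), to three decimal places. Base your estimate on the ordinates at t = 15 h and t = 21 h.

K ≈ 0.897

Using the recession-limb readings at t = 15 h and t = 21 h: Q falls from 41 to 33 m³/s over 2 intervals.
K = (Q₂/Q₁)^(1/2) = (33/41)^(1/2) = 0.897.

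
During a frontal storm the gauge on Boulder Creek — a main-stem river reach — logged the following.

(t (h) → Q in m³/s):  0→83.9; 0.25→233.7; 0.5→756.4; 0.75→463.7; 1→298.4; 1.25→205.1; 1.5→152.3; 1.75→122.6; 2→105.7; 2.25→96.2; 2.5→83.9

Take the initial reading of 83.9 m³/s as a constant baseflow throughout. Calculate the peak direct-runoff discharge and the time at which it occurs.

Q_p = 672.5 m³/s at t = 0.5 h

Subtracting baseflow gives direct-runoff ordinates: 0.0, 149.8, 672.5, 379.8, 214.5, 121.2, 68.4, 38.7, 21.8, 12.3, 0.0 m³/s.
The maximum is 672.5 m³/s, occurring at the reading for t = 0.5 h.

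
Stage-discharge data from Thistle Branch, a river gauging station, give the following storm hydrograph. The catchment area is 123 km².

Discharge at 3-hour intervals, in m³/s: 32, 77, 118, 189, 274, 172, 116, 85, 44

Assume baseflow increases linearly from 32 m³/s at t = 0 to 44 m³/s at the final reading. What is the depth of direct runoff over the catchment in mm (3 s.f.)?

d ≈ 67.2 mm

Direct runoff: 0.00, 43.50, 83.00, 152.50, 236.00, 132.50, 75.00, 42.50, 0.00 m³/s; ΣQ_DR = 765.0 m³/s.
V = ΣQ_DR · Δt = 765.0 × 10800 s = 8.262 × 10^6 m³.
Over A = 123 km², depth = V / A = 67.2 mm.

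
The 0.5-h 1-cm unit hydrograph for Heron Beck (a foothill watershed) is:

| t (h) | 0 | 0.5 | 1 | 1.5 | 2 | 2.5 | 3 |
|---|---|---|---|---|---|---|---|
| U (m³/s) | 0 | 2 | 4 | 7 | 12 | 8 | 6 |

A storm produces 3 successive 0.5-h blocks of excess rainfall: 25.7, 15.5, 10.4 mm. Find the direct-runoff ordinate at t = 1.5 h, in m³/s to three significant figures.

Q ≈ 26.3 m³/s

By discrete convolution, Q_j = Σ (P_i / 10 mm) · U_{j−i}.
At t = 1.5 h (j=3): Q = (25.7/10)·7 + (15.5/10)·4 + (10.4/10)·2 = 26.3 m³/s.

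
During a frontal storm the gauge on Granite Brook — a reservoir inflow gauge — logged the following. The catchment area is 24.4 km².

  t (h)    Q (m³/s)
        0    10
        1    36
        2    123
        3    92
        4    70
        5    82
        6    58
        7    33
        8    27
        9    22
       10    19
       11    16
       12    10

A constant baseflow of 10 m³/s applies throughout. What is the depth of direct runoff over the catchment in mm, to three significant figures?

Direct runoff: 0.0, 26.0, 113.0, 82.0, 60.0, 72.0, 48.0, 23.0, 17.0, 12.0, 9.0, 6.0, 0.0 m³/s; ΣQ_DR = 468.0 m³/s.
V = ΣQ_DR · Δt = 468.0 × 3600 s = 1.685 × 10^6 m³.
Over A = 24.4 km², depth = V / A = 69.0 mm.

d ≈ 69.0 mm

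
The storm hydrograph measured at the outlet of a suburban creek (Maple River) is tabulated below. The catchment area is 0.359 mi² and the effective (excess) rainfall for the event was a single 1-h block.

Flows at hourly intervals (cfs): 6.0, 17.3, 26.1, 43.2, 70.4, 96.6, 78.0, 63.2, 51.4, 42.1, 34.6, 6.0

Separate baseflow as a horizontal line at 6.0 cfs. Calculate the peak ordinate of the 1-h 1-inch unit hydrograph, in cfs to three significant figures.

Direct runoff: 0.0, 11.3, 20.1, 37.2, 64.4, 90.6, 72.0, 57.2, 45.4, 36.1, 28.6, 0.0 cfs; ΣQ_DR = 462.9 cfs, peak = 90.6 cfs.
Runoff depth d = ΣQ_DR·Δt / A = 462.9 × 3600 / (0.359 mi²) = 1.998 in.
The 1-inch UH is the DRH scaled by (1 in)/d, so U_p = 90.6 × 1/1.998 = 45.3 cfs.

U_p ≈ 45.3 cfs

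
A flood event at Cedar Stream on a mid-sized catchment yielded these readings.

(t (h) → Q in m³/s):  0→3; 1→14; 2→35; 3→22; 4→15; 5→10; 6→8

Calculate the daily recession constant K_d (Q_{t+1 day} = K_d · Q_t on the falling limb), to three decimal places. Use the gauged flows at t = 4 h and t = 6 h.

K_d ≈ 0.001

Between t = 4 h and t = 6 h the flow falls from 15 to 8 m³/s over 2×1 h = 2 h.
Per-interval ratio K = (8/15)^(1/2) = 0.7303; K_d = K^(24/1) = 0.001.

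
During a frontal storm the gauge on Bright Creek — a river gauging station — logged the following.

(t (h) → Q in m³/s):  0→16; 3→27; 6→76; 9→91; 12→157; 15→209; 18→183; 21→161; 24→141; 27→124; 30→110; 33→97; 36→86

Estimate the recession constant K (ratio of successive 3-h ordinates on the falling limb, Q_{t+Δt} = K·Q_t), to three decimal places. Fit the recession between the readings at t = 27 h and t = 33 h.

Using the recession-limb readings at t = 27 h and t = 33 h: Q falls from 124 to 97 m³/s over 2 intervals.
K = (Q₂/Q₁)^(1/2) = (97/124)^(1/2) = 0.884.

K ≈ 0.884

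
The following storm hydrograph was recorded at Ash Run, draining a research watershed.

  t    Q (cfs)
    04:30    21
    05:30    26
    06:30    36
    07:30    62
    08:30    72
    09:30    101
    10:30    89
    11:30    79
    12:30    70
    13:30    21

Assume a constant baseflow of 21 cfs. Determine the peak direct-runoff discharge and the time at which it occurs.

Subtracting baseflow gives direct-runoff ordinates: 0.0, 5.0, 15.0, 41.0, 51.0, 80.0, 68.0, 58.0, 49.0, 0.0 cfs.
The maximum is 80.0 cfs, occurring at the reading for t = 09:30.

Q_p = 80.0 cfs at t = 09:30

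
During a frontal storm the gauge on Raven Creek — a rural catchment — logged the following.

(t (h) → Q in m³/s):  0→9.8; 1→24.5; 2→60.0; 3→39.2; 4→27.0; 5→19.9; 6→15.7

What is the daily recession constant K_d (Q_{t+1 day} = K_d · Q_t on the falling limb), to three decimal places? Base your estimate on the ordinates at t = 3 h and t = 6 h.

Between t = 3 h and t = 6 h the flow falls from 39.2 to 15.7 m³/s over 3×1 h = 3 h.
Per-interval ratio K = (15.7/39.2)^(1/3) = 0.7371; K_d = K^(24/1) = 0.001.

K_d ≈ 0.001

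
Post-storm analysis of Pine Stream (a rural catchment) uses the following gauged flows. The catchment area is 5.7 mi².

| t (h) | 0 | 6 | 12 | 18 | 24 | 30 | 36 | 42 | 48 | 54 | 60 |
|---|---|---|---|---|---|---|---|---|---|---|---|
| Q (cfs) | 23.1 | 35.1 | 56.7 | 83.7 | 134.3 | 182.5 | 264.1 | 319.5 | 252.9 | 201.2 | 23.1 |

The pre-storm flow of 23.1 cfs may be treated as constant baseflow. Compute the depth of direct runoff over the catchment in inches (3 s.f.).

d ≈ 2.16 in

Direct runoff: 0.0, 12.0, 33.6, 60.6, 111.2, 159.4, 241.0, 296.4, 229.8, 178.1, 0.0 cfs; ΣQ_DR = 1322 cfs.
V = ΣQ_DR · Δt = 1322 × 21600 s = 2.856 × 10^7 ft³.
Over A = 5.7 mi², depth = V / A = 2.16 in.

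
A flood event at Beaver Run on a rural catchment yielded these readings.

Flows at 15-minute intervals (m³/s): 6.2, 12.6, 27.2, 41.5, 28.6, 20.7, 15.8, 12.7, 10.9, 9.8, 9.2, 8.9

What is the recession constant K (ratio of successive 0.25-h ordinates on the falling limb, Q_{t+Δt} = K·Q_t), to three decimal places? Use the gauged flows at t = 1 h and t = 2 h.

Using the recession-limb readings at t = 1 h and t = 2 h: Q falls from 28.6 to 10.9 m³/s over 4 intervals.
K = (Q₂/Q₁)^(1/4) = (10.9/28.6)^(1/4) = 0.786.

K ≈ 0.786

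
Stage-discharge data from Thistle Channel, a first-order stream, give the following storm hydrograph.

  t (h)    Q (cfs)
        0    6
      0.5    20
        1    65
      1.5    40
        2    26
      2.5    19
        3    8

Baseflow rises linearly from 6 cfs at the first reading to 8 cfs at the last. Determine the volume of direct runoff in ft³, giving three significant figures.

V ≈ 2.43 × 10^5 ft³

Direct-runoff ordinates (Q − Q_b): 0.00, 13.67, 58.33, 33.00, 18.67, 11.33, 0.00 cfs.
ΣQ_DR = 135.0 cfs.
With Δt = 0.5 h = 1800 s, V = ΣQ_DR · Δt = 135.0 × 1800 = 2.43 × 10^5 ft³.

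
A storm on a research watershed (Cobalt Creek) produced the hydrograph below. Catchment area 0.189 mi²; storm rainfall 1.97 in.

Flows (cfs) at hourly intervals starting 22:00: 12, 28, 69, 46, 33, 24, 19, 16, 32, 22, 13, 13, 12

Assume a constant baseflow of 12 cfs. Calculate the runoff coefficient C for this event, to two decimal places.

ΣQ_DR = 183.0 cfs; V = ΣQ_DR·Δt = 6.588 × 10^5 ft³.
Runoff depth d = V / A = 1.500 in.
C = d / P = 1.500 / 1.97 = 0.76.

C ≈ 0.76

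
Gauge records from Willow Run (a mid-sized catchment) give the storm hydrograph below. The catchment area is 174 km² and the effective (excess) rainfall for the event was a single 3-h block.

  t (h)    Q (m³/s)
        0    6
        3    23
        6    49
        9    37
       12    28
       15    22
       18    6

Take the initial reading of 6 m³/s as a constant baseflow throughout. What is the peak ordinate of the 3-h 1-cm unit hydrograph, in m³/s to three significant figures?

Direct runoff: 0.0, 17.0, 43.0, 31.0, 22.0, 16.0, 0.0 m³/s; ΣQ_DR = 129.0 m³/s, peak = 43.0 m³/s.
Runoff depth d = ΣQ_DR·Δt / A = 129.0 × 10800 / (174 km²) = 8.007 mm.
The 1-cm UH is the DRH scaled by (10 mm)/d, so U_p = 43.0 × 10/8.007 = 53.7 m³/s.

U_p ≈ 53.7 m³/s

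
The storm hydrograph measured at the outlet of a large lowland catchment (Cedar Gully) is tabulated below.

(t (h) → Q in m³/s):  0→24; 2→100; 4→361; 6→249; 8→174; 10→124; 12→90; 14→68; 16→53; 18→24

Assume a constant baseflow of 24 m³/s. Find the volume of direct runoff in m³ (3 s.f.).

Direct-runoff ordinates (Q − Q_b): 0.0, 76.0, 337.0, 225.0, 150.0, 100.0, 66.0, 44.0, 29.0, 0.0 m³/s.
ΣQ_DR = 1027 m³/s.
With Δt = 2 h = 7200 s, V = ΣQ_DR · Δt = 1027 × 7200 = 7.39 × 10^6 m³.

V ≈ 7.39 × 10^6 m³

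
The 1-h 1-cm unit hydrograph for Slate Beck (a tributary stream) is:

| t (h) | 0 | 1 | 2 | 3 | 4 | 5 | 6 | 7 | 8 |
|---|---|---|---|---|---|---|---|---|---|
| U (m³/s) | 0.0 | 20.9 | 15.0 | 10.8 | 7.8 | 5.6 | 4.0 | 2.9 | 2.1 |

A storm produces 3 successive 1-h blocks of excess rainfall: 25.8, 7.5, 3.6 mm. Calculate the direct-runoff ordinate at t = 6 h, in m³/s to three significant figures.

By discrete convolution, Q_j = Σ (P_i / 10 mm) · U_{j−i}.
At t = 6 h (j=6): Q = (25.8/10)·4.0 + (7.5/10)·5.6 + (3.6/10)·7.8 = 17.3 m³/s.

Q ≈ 17.3 m³/s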